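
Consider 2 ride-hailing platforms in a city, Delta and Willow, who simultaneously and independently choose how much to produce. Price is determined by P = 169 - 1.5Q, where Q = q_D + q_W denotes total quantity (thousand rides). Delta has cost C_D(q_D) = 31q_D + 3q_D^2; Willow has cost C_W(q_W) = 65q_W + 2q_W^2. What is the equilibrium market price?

131

Delta's profit: π_D = (169 - 1.5Q)q_D - (31q_D + 3q_D²). Setting ∂π_D/∂q_D = 0: 138 - 9q_D - (3/2)(q_W) = 0.
Willow's profit: π_W = (169 - 1.5Q)q_W - (65q_W + 2q_W²). Setting ∂π_W/∂q_W = 0: 104 - 7q_W - (3/2)(q_D) = 0.
Rearranging gives the reaction functions q_D = (138 - (3/2)q_W)/9 and q_W = (104 - (3/2)q_D)/7.
Solving the pair: q_D = 40/3, q_W = 12.
Total output Q = 76/3, so price P = 169 - (3/2)·(76/3) = 131.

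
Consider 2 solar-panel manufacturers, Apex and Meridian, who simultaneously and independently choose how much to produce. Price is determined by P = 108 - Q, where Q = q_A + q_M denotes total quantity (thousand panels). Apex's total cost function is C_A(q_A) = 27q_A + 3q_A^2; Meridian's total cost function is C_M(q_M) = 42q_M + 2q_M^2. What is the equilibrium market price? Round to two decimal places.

Apex's profit: π_A = (108 - Q)q_A - (27q_A + 3q_A²). Setting ∂π_A/∂q_A = 0: 81 - 8q_A - (q_M) = 0.
Meridian's profit: π_M = (108 - Q)q_M - (42q_M + 2q_M²). Setting ∂π_M/∂q_M = 0: 66 - 6q_M - (q_A) = 0.
Best responses: q_A = (81 - q_M)/8, q_M = (66 - q_A)/6.
Substituting one into the other gives q_A = 420/47 and q_M = 447/47.
Total output Q = 867/47, so price P = 108 - 867/47 = 89.5532.

89.55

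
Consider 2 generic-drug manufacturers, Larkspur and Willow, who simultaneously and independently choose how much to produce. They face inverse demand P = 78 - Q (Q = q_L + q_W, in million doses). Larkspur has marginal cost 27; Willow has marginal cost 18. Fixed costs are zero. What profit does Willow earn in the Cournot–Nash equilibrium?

529

Larkspur's profit: π_L = (78 - Q)q_L - (27q_L). Setting ∂π_L/∂q_L = 0: 51 - 2q_L - (q_W) = 0.
Willow's first-order condition: 60 - 2q_W - (q_L) = 0.
Best responses: q_L = (51 - q_W)/2, q_W = (60 - q_L)/2.
Solving the pair: q_L = 14, q_W = 23.
Price P = 78 - 37 = 41.
Willow's profit: (41 - 18)·23 = 529.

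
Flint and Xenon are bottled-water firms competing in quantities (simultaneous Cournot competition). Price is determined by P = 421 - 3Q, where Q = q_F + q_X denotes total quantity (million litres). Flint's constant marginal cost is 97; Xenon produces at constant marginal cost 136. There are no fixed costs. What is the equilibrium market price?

Flint's profit: π_F = (421 - 3Q)q_F - (97q_F). Setting ∂π_F/∂q_F = 0: 324 - 6q_F - 3(q_X) = 0.
Xenon's profit: π_X = (421 - 3Q)q_X - (136q_X). Setting ∂π_X/∂q_X = 0: 285 - 6q_X - 3(q_F) = 0.
Best responses: q_F = (324 - 3q_X)/6, q_X = (285 - 3q_F)/6.
Substituting one into the other gives q_F = 121/3 and q_X = 82/3.
Total output Q = 203/3, so price P = 421 - 3·(203/3) = 218.

218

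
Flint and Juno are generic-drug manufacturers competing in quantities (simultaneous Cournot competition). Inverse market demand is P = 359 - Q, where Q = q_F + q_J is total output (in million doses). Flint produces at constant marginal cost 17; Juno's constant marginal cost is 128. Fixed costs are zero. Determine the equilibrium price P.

Flint's profit: π_F = (359 - Q)q_F - (17q_F). Setting ∂π_F/∂q_F = 0: 342 - 2q_F - (q_J) = 0.
Juno's first-order condition: 231 - 2q_J - (q_F) = 0.
Best responses: q_F = (342 - q_J)/2, q_J = (231 - q_F)/2.
Substituting one into the other gives q_F = 151 and q_J = 40.
Total output Q = 191, so price P = 359 - 191 = 168.

168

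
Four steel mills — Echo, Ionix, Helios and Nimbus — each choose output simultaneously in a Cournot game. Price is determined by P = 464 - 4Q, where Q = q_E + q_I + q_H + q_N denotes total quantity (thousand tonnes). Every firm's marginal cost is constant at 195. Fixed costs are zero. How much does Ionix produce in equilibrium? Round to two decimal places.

13.45

A representative firm's profit is π_i = q_i(464 - 4Q) - 195q_i.
Setting ∂π_i/∂q_i = 0 with rivals' quantities fixed: 269 - 8q_i - 4·Σ_{j≠i} q_j = 0.
By symmetry each firm produces the same amount; substituting Σ_{j≠i} q_j = 3q_i yields q_i = 269/20.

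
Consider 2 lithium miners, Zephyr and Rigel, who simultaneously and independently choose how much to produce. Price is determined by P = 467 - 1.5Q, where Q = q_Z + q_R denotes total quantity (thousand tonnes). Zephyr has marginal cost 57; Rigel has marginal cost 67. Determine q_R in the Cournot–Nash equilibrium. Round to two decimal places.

86.67

Zephyr's profit: π_Z = (467 - 1.5Q)q_Z - (57q_Z). Setting ∂π_Z/∂q_Z = 0: 410 - 3q_Z - (3/2)(q_R) = 0.
Rigel's profit: π_R = (467 - 1.5Q)q_R - (67q_R). Setting ∂π_R/∂q_R = 0: 400 - 3q_R - (3/2)(q_Z) = 0.
So q_Z = (410 - (3/2)q_R)/3 and q_R = (400 - (3/2)q_Z)/3.
Solving the pair: q_Z = 280/3, q_R = 260/3.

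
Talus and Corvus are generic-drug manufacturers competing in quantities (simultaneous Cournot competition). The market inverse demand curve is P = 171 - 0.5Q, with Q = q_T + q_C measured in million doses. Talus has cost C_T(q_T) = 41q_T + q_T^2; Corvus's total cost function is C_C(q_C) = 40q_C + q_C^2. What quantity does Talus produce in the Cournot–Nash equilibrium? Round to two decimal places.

37.09

Talus's profit: π_T = (171 - 0.5Q)q_T - (41q_T + q_T²). Setting ∂π_T/∂q_T = 0: 130 - 3q_T - (1/2)(q_C) = 0.
Corvus's profit: π_C = (171 - 0.5Q)q_C - (40q_C + q_C²). Setting ∂π_C/∂q_C = 0: 131 - 3q_C - (1/2)(q_T) = 0.
Rearranging gives the reaction functions q_T = (130 - (1/2)q_C)/3 and q_C = (131 - (1/2)q_T)/3.
Solving the pair: q_T = 1298/35, q_C = 1312/35.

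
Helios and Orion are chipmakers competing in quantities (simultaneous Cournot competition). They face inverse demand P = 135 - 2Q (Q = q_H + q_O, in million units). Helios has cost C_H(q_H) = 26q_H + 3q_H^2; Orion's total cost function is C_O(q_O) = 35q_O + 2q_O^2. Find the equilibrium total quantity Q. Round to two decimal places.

19.13

Helios's profit: π_H = (135 - 2Q)q_H - (26q_H + 3q_H²). Setting ∂π_H/∂q_H = 0: 109 - 10q_H - 2(q_O) = 0.
Orion's first-order condition: 100 - 8q_O - 2(q_H) = 0.
So q_H = (109 - 2q_O)/10 and q_O = (100 - 2q_H)/8.
Substituting one into the other gives q_H = 168/19 and q_O = 391/38.
Total output Q = 168/19 + 391/38 = 727/38.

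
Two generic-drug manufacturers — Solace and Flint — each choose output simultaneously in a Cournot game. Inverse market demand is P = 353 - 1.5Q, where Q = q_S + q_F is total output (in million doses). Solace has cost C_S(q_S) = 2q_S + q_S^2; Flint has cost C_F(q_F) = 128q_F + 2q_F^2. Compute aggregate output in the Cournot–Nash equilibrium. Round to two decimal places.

Solace's profit: π_S = (353 - 1.5Q)q_S - (2q_S + q_S²). Setting ∂π_S/∂q_S = 0: 351 - 5q_S - (3/2)(q_F) = 0.
Flint's profit: π_F = (353 - 1.5Q)q_F - (128q_F + 2q_F²). Setting ∂π_F/∂q_F = 0: 225 - 7q_F - (3/2)(q_S) = 0.
Best responses: q_S = (351 - (3/2)q_F)/5, q_F = (225 - (3/2)q_S)/7.
Substituting one into the other gives q_S = 64.7176 and q_F = 18.2748.
Total output Q = 64.7176 + 18.2748 = 82.9924.

82.99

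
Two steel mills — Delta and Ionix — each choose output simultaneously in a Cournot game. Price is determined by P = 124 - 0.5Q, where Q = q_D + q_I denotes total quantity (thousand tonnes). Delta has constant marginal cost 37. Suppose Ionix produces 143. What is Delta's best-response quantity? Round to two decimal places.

With the rival's output fixed at 143, Delta's profit is π_D = (124 - (1/2)·143 - (1/2)q_D)q_D - (37q_D) = (105/2 - (1/2)q_D)q_D - (37q_D).
∂π_D/∂q_D = 31/2 - q_D = 0, so q_D = 31/2.

15.50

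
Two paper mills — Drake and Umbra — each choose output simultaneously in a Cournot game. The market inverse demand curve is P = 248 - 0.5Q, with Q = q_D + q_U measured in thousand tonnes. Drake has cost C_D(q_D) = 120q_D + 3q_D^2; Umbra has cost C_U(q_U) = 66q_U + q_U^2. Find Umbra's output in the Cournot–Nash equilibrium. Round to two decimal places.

Drake's profit: π_D = (248 - 0.5Q)q_D - (120q_D + 3q_D²). Setting ∂π_D/∂q_D = 0: 128 - 7q_D - (1/2)(q_U) = 0.
Umbra's profit: π_U = (248 - 0.5Q)q_U - (66q_U + q_U²). Setting ∂π_U/∂q_U = 0: 182 - 3q_U - (1/2)(q_D) = 0.
Best responses: q_D = (128 - (1/2)q_U)/7, q_U = (182 - (1/2)q_D)/3.
Solving the pair: q_D = 1172/83, q_U = 58.3133.

58.31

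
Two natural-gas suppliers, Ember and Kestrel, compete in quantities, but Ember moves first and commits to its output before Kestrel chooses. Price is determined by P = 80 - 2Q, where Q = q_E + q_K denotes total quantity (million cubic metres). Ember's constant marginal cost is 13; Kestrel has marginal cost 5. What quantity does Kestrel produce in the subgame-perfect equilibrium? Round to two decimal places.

Solve by backward induction. Given q_E, the follower Kestrel maximises π_K = (80 - 2q_E - 2q_K)q_K - 5q_K.
∂π_K/∂q_K = 75 - 2q_E - 4q_K = 0 gives the reaction function q_K = (75 - 2q_E)/4.
Ember substitutes q_K(q_E) into its own profit: π_E = q_E(80 - 2q_E - (75 - 2q_E)/2) - 13q_E = (85/2 - q_E)q_E - 13q_E.
The leader's first-order condition 59/2 - 2q_E = 0 yields q_E = 59/4.
Then q_K = (75 - 2·(59/4))/4 = 91/8.

11.38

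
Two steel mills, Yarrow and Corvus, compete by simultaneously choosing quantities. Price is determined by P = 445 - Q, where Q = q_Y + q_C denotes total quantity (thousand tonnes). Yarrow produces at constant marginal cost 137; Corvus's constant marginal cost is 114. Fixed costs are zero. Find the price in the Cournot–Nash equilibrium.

Yarrow's profit: π_Y = (445 - Q)q_Y - (137q_Y). Setting ∂π_Y/∂q_Y = 0: 308 - 2q_Y - (q_C) = 0.
Corvus's first-order condition: 331 - 2q_C - (q_Y) = 0.
Rearranging gives the reaction functions q_Y = (308 - q_C)/2 and q_C = (331 - q_Y)/2.
Substituting one into the other gives q_Y = 95 and q_C = 118.
Total output Q = 213, so price P = 445 - 213 = 232.

232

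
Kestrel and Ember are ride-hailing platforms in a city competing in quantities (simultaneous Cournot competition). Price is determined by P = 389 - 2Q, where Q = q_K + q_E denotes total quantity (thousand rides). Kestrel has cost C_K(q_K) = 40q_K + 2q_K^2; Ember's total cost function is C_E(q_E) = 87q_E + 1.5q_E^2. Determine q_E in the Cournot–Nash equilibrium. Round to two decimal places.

Kestrel's profit: π_K = (389 - 2Q)q_K - (40q_K + 2q_K²). Setting ∂π_K/∂q_K = 0: 349 - 8q_K - 2(q_E) = 0.
Ember's profit: π_E = (389 - 2Q)q_E - (87q_E + (3/2)q_E²). Setting ∂π_E/∂q_E = 0: 302 - 7q_E - 2(q_K) = 0.
Best responses: q_K = (349 - 2q_E)/8, q_E = (302 - 2q_K)/7.
Solving the pair: q_K = 1839/52, q_E = 859/26.

33.04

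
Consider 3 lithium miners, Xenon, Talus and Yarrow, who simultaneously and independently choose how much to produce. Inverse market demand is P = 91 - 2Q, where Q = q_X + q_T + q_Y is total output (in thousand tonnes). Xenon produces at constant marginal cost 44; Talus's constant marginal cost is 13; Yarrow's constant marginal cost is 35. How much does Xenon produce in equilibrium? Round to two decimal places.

0.88

Xenon's profit: π_X = (91 - 2Q)q_X - (44q_X). Setting ∂π_X/∂q_X = 0: 47 - 4q_X - 2(q_T + q_Y) = 0.
Talus's first-order condition: 78 - 4q_T - 2(q_X + q_Y) = 0.
Yarrow's profit: π_Y = (91 - 2Q)q_Y - (35q_Y). Setting ∂π_Y/∂q_Y = 0: 56 - 4q_Y - 2(q_X + q_T) = 0.
Adding the 3 conditions: 181 − 4Q − 4Q = 0, i.e. Q = 181/8.
Back-substituting: q_X = (47 − 181/4)/2 = 7/8, q_T = (78 − 181/4)/2 = 131/8, q_Y = (56 − 181/4)/2 = 43/8.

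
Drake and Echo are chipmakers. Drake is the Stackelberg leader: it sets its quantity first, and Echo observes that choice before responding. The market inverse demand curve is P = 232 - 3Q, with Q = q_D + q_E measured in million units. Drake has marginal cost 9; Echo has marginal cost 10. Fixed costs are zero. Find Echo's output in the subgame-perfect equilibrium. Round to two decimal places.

Solve by backward induction. Given q_D, the follower Echo maximises π_E = (232 - 3q_D - 3q_E)q_E - 10q_E.
Follower FOC: 222 - 3q_D - 6q_E = 0, so q_E(q_D) = (222 - 3q_D)/6.
Drake substitutes q_E(q_D) into its own profit: π_D = q_D(232 - 3q_D - (222 - 3q_D)/2) - 9q_D = (121 - (3/2)q_D)q_D - 9q_D.
Leader FOC: 112 - 3q_D = 0, so q_D = 112/3.
Then q_E = (222 - 3·(112/3))/6 = 55/3.

18.33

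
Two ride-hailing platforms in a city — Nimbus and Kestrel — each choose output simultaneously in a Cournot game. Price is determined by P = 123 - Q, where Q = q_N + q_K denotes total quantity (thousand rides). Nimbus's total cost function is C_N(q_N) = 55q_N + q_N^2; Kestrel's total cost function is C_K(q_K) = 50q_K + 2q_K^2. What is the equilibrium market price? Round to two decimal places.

98.70

Nimbus's profit: π_N = (123 - Q)q_N - (55q_N + q_N²). Setting ∂π_N/∂q_N = 0: 68 - 4q_N - (q_K) = 0.
Kestrel's profit: π_K = (123 - Q)q_K - (50q_K + 2q_K²). Setting ∂π_K/∂q_K = 0: 73 - 6q_K - (q_N) = 0.
So q_N = (68 - q_K)/4 and q_K = (73 - q_N)/6.
Solving the pair: q_N = 335/23, q_K = 224/23.
Total output Q = 559/23, so price P = 123 - 559/23 = 98.6957.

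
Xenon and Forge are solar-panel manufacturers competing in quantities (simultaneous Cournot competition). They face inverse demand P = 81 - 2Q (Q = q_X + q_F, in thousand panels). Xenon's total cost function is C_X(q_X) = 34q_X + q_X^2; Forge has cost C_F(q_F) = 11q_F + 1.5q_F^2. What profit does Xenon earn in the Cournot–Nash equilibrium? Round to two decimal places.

Xenon's profit: π_X = (81 - 2Q)q_X - (34q_X + q_X²). Setting ∂π_X/∂q_X = 0: 47 - 6q_X - 2(q_F) = 0.
Forge's profit: π_F = (81 - 2Q)q_F - (11q_F + (3/2)q_F²). Setting ∂π_F/∂q_F = 0: 70 - 7q_F - 2(q_X) = 0.
Best responses: q_X = (47 - 2q_F)/6, q_F = (70 - 2q_X)/7.
Solving the pair: q_X = 189/38, q_F = 163/19.
Price P = 81 - 2·(515/38) = 1024/19.
Xenon's profit: (1024/19)·(189/38) - 34·(189/38) - (189/38)² = 74.2126.

74.21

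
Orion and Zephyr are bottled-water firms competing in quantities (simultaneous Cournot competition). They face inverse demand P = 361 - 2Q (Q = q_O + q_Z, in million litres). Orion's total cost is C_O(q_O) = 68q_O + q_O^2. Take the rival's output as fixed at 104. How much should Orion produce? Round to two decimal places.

With the rival's output fixed at 104, Orion's profit is π_O = (361 - 2·104 - 2q_O)q_O - (68q_O + q_O²) = (153 - 2q_O)q_O - (68q_O + q_O²).
∂π_O/∂q_O = 85 - 6q_O = 0, so q_O = 85/6.

14.17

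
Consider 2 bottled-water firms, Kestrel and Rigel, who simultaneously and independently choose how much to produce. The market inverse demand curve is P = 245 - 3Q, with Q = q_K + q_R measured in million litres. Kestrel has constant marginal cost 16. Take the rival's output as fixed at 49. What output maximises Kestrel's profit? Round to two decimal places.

With the rival's output fixed at 49, Kestrel's profit is π_K = (245 - 3·49 - 3q_K)q_K - (16q_K) = (98 - 3q_K)q_K - (16q_K).
∂π_K/∂q_K = 82 - 6q_K = 0, so q_K = 41/3.

13.67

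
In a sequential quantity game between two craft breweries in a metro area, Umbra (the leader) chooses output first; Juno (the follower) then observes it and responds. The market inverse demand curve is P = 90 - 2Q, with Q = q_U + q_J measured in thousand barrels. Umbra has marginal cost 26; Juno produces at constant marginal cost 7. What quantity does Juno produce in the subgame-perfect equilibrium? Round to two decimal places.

15.13

The follower Juno best-responds to any q_U: π_J = (90 - 2Q)q_J - 7q_J.
Setting the follower's marginal profit to zero, 83 - 2q_U - 4q_J = 0, i.e. q_J = (83 - 2q_U)/4.
Umbra substitutes q_J(q_U) into its own profit: π_U = q_U(90 - 2q_U - (83 - 2q_U)/2) - 26q_U = (97/2 - q_U)q_U - 26q_U.
Maximising: ∂π_U/∂q_U = 45/2 - 2q_U = 0, giving q_U = 45/4.
Then q_J = (83 - 2·(45/4))/4 = 121/8.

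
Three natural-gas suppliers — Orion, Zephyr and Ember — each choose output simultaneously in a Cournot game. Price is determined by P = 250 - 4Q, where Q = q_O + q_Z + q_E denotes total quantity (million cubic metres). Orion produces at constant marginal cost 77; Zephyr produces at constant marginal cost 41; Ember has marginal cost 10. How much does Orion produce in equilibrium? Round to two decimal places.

4.38

Orion's profit: π_O = (250 - 4Q)q_O - (77q_O). Setting ∂π_O/∂q_O = 0: 173 - 8q_O - 4(q_Z + q_E) = 0.
Zephyr's profit: π_Z = (250 - 4Q)q_Z - (41q_Z). Setting ∂π_Z/∂q_Z = 0: 209 - 8q_Z - 4(q_O + q_E) = 0.
Ember's first-order condition: 240 - 8q_E - 4(q_O + q_Z) = 0.
Adding the 3 first-order conditions: 622 − 16Q = 0, so Q = 311/8.
Back-substituting: q_O = (173 − 311/2)/4 = 35/8, q_Z = (209 − 311/2)/4 = 107/8, q_E = (240 − 311/2)/4 = 169/8.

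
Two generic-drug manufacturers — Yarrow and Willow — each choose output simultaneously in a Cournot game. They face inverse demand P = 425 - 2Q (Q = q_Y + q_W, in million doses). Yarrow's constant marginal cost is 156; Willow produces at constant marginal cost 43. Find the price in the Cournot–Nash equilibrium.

Yarrow's profit: π_Y = (425 - 2Q)q_Y - (156q_Y). Setting ∂π_Y/∂q_Y = 0: 269 - 4q_Y - 2(q_W) = 0.
Willow's first-order condition: 382 - 4q_W - 2(q_Y) = 0.
So q_Y = (269 - 2q_W)/4 and q_W = (382 - 2q_Y)/4.
Substituting one into the other gives q_Y = 26 and q_W = 165/2.
Total output Q = 217/2, so price P = 425 - 2·(217/2) = 208.

208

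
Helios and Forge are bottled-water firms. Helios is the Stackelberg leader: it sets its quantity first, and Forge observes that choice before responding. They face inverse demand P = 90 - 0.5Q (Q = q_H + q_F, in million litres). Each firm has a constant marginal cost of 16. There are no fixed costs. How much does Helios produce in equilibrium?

74

The follower Forge best-responds to any q_H: π_F = (90 - 0.5Q)q_F - 16q_F.
Follower FOC: 74 - (1/2)q_H - q_F = 0, so q_F(q_H) = (74 - (1/2)q_H).
The leader anticipates this reaction. Substituting into P = 90 - 0.5Q gives P = 53 - (1/4)q_H, so π_H = (53 - (1/4)q_H)q_H - 16q_H.
The leader's first-order condition 37 - (1/2)q_H = 0 yields q_H = 74.
Then q_F = (74 - (1/2)·74) = 37.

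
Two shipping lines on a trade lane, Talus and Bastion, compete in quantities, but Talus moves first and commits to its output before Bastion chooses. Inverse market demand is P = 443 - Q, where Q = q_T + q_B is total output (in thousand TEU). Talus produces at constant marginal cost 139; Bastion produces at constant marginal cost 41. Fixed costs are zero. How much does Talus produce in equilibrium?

103

Solve by backward induction. Given q_T, the follower Bastion maximises π_B = (443 - q_T - q_B)q_B - 41q_B.
Setting the follower's marginal profit to zero, 402 - q_T - 2q_B = 0, i.e. q_B = (402 - q_T)/2.
The leader anticipates this reaction. Substituting into P = 443 - Q gives P = 242 - (1/2)q_T, so π_T = (242 - (1/2)q_T)q_T - 139q_T.
Maximising: ∂π_T/∂q_T = 103 - q_T = 0, giving q_T = 103.
Then q_B = (402 - 103)/2 = 299/2.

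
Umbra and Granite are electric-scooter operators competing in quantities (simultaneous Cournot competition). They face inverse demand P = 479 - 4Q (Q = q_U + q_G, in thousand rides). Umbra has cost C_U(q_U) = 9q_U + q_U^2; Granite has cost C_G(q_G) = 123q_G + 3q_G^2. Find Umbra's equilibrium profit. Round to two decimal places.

Umbra's profit: π_U = (479 - 4Q)q_U - (9q_U + q_U²). Setting ∂π_U/∂q_U = 0: 470 - 10q_U - 4(q_G) = 0.
Granite's profit: π_G = (479 - 4Q)q_G - (123q_G + 3q_G²). Setting ∂π_G/∂q_G = 0: 356 - 14q_G - 4(q_U) = 0.
Best responses: q_U = (470 - 4q_G)/10, q_G = (356 - 4q_U)/14.
Solving the pair: q_U = 1289/31, q_G = 420/31.
Price P = 479 - 4·(1709/31) = 258.4839.
Umbra's profit: 258.4839·(1289/31) - 9·(1289/31) - (1289/31)² = 8644.7503.

8644.75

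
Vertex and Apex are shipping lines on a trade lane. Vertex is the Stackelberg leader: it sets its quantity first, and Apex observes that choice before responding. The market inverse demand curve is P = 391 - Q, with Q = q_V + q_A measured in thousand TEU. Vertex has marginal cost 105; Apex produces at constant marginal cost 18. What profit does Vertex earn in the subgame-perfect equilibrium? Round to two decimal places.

4950.13

The follower Apex best-responds to any q_V: π_A = (391 - Q)q_A - 18q_A.
Follower FOC: 373 - q_V - 2q_A = 0, so q_A(q_V) = (373 - q_V)/2.
The leader anticipates this reaction. Substituting into P = 391 - Q gives P = 409/2 - (1/2)q_V, so π_V = (409/2 - (1/2)q_V)q_V - 105q_V.
Maximising: ∂π_V/∂q_V = 199/2 - q_V = 0, giving q_V = 199/2.
Then q_A = (373 - 199/2)/2 = 547/4.
Price P = 391 - 945/4 = 619/4.
Vertex's profit: (619/4 - 105)·(199/2) = 4950.1250.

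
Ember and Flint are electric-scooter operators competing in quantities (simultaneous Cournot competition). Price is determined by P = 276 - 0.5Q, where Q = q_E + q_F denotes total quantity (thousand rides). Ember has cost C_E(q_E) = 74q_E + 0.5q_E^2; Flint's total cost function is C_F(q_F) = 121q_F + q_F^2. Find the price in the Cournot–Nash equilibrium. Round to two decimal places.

Ember's profit: π_E = (276 - 0.5Q)q_E - (74q_E + (1/2)q_E²). Setting ∂π_E/∂q_E = 0: 202 - 2q_E - (1/2)(q_F) = 0.
Flint's first-order condition: 155 - 3q_F - (1/2)(q_E) = 0.
So q_E = (202 - (1/2)q_F)/2 and q_F = (155 - (1/2)q_E)/3.
Substituting one into the other gives q_E = 91.9130 and q_F = 836/23.
Total output Q = 128.2609, so price P = 276 - (1/2)·128.2609 = 211.8696.

211.87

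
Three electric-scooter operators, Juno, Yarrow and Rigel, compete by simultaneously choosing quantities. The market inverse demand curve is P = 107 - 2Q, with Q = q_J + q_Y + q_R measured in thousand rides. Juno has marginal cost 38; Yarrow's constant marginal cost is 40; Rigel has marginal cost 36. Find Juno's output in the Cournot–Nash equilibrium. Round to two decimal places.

Juno's profit: π_J = (107 - 2Q)q_J - (38q_J). Setting ∂π_J/∂q_J = 0: 69 - 4q_J - 2(q_Y + q_R) = 0.
Yarrow's first-order condition: 67 - 4q_Y - 2(q_J + q_R) = 0.
Rigel's first-order condition: 71 - 4q_R - 2(q_J + q_Y) = 0.
Adding the 3 conditions: 207 − 4Q − 4Q = 0, i.e. Q = 207/8.
Back-substituting: q_J = (69 − 207/4)/2 = 69/8, q_Y = (67 − 207/4)/2 = 61/8, q_R = (71 − 207/4)/2 = 77/8.

8.63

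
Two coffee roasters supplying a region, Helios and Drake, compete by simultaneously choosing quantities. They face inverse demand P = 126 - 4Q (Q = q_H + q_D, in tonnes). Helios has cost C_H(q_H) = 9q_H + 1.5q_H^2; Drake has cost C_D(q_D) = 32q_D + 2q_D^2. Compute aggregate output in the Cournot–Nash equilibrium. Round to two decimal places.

13.74

Helios's profit: π_H = (126 - 4Q)q_H - (9q_H + (3/2)q_H²). Setting ∂π_H/∂q_H = 0: 117 - 11q_H - 4(q_D) = 0.
Drake's profit: π_D = (126 - 4Q)q_D - (32q_D + 2q_D²). Setting ∂π_D/∂q_D = 0: 94 - 12q_D - 4(q_H) = 0.
So q_H = (117 - 4q_D)/11 and q_D = (94 - 4q_H)/12.
Substituting one into the other gives q_H = 257/29 and q_D = 283/58.
Total output Q = 257/29 + 283/58 = 797/58.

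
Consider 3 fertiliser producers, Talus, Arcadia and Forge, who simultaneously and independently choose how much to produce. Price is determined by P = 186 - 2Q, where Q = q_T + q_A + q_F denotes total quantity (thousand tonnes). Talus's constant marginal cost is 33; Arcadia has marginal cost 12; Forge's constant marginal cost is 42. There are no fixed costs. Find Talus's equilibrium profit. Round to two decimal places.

Talus's profit: π_T = (186 - 2Q)q_T - (33q_T). Setting ∂π_T/∂q_T = 0: 153 - 4q_T - 2(q_A + q_F) = 0.
Arcadia's profit: π_A = (186 - 2Q)q_A - (12q_A). Setting ∂π_A/∂q_A = 0: 174 - 4q_A - 2(q_T + q_F) = 0.
Forge's first-order condition: 144 - 4q_F - 2(q_T + q_A) = 0.
Adding the 3 first-order conditions: 471 − 8Q = 0, so Q = 471/8.
Back-substituting: q_T = (153 − 471/4)/2 = 141/8, q_A = (174 − 471/4)/2 = 225/8, q_F = (144 − 471/4)/2 = 105/8.
Price P = 186 - 2·(471/8) = 273/4.
Talus's profit: (273/4 - 33)·(141/8) = 621.2813.

621.28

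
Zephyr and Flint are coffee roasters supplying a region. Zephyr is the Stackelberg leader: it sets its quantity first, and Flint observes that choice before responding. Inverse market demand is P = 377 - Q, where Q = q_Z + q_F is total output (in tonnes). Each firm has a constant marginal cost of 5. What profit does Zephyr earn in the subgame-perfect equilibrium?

Solve by backward induction. Given q_Z, the follower Flint maximises π_F = (377 - q_Z - q_F)q_F - 5q_F.
∂π_F/∂q_F = 372 - q_Z - 2q_F = 0 gives the reaction function q_F = (372 - q_Z)/2.
Zephyr substitutes q_F(q_Z) into its own profit: π_Z = q_Z(377 - q_Z - (372 - q_Z)/2) - 5q_Z = (191 - (1/2)q_Z)q_Z - 5q_Z.
Leader FOC: 186 - q_Z = 0, so q_Z = 186.
Then q_F = (372 - 186)/2 = 93.
Price P = 377 - 279 = 98.
Zephyr's profit: (98 - 5)·186 = 17298.

17298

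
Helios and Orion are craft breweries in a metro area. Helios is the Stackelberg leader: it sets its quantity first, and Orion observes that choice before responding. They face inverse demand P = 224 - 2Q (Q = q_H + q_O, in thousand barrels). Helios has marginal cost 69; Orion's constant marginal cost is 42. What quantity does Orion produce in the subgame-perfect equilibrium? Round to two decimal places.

29.50

Solve by backward induction. Given q_H, the follower Orion maximises π_O = (224 - 2q_H - 2q_O)q_O - 42q_O.
Setting the follower's marginal profit to zero, 182 - 2q_H - 4q_O = 0, i.e. q_O = (182 - 2q_H)/4.
Helios substitutes q_O(q_H) into its own profit: π_H = q_H(224 - 2q_H - (182 - 2q_H)/2) - 69q_H = (133 - q_H)q_H - 69q_H.
Leader FOC: 64 - 2q_H = 0, so q_H = 32.
Then q_O = (182 - 2·32)/4 = 59/2.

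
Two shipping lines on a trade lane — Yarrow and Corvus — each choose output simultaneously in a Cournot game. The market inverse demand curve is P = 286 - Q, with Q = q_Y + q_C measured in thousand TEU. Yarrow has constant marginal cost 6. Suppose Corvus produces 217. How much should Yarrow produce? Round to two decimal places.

31.50

With the rival's output fixed at 217, Yarrow's profit is π_Y = (286 - 217 - q_Y)q_Y - (6q_Y) = (69 - q_Y)q_Y - (6q_Y).
∂π_Y/∂q_Y = 63 - 2q_Y = 0, so q_Y = 63/2.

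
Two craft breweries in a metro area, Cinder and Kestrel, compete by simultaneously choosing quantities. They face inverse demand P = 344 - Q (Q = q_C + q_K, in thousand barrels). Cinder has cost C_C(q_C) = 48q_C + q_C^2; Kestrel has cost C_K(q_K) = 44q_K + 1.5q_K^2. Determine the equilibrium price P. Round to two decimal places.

234.32

Cinder's profit: π_C = (344 - Q)q_C - (48q_C + q_C²). Setting ∂π_C/∂q_C = 0: 296 - 4q_C - (q_K) = 0.
Kestrel's first-order condition: 300 - 5q_K - (q_C) = 0.
Best responses: q_C = (296 - q_K)/4, q_K = (300 - q_C)/5.
Substituting one into the other gives q_C = 1180/19 and q_K = 904/19.
Total output Q = 109.6842, so price P = 344 - 109.6842 = 234.3158.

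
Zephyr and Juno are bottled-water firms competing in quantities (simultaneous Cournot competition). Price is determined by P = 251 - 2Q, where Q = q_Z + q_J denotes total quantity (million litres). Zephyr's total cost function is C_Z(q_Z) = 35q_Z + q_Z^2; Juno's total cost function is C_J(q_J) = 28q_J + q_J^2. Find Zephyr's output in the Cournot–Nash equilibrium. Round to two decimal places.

Zephyr's profit: π_Z = (251 - 2Q)q_Z - (35q_Z + q_Z²). Setting ∂π_Z/∂q_Z = 0: 216 - 6q_Z - 2(q_J) = 0.
Juno's profit: π_J = (251 - 2Q)q_J - (28q_J + q_J²). Setting ∂π_J/∂q_J = 0: 223 - 6q_J - 2(q_Z) = 0.
Rearranging gives the reaction functions q_Z = (216 - 2q_J)/6 and q_J = (223 - 2q_Z)/6.
Solving the pair: q_Z = 425/16, q_J = 453/16.

26.56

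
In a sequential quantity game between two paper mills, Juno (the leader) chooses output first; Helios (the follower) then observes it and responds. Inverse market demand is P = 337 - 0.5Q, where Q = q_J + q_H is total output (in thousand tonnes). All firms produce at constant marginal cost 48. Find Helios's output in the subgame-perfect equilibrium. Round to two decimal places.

144.50

Solve by backward induction. Given q_J, the follower Helios maximises π_H = (337 - (1/2)q_J - (1/2)q_H)q_H - 48q_H.
Setting the follower's marginal profit to zero, 289 - (1/2)q_J - q_H = 0, i.e. q_H = (289 - (1/2)q_J).
The leader anticipates this reaction. Substituting into P = 337 - 0.5Q gives P = 385/2 - (1/4)q_J, so π_J = (385/2 - (1/4)q_J)q_J - 48q_J.
Leader FOC: 289/2 - (1/2)q_J = 0, so q_J = 289.
Then q_H = (289 - (1/2)·289) = 289/2.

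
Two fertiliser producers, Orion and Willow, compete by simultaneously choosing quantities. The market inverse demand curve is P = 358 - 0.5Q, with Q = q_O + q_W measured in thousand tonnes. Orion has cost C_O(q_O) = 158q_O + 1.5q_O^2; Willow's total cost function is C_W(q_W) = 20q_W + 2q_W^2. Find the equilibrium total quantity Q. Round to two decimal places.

105.47

Orion's profit: π_O = (358 - 0.5Q)q_O - (158q_O + (3/2)q_O²). Setting ∂π_O/∂q_O = 0: 200 - 4q_O - (1/2)(q_W) = 0.
Willow's profit: π_W = (358 - 0.5Q)q_W - (20q_W + 2q_W²). Setting ∂π_W/∂q_W = 0: 338 - 5q_W - (1/2)(q_O) = 0.
So q_O = (200 - (1/2)q_W)/4 and q_W = (338 - (1/2)q_O)/5.
Solving the pair: q_O = 42.0759, q_W = 63.3924.
Total output Q = 42.0759 + 63.3924 = 105.4684.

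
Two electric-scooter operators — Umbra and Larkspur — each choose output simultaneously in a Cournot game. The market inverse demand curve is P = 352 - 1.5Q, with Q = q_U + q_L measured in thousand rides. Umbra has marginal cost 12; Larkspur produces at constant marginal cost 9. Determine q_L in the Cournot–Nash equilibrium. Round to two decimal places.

76.89

Umbra's profit: π_U = (352 - 1.5Q)q_U - (12q_U). Setting ∂π_U/∂q_U = 0: 340 - 3q_U - (3/2)(q_L) = 0.
Larkspur's profit: π_L = (352 - 1.5Q)q_L - (9q_L). Setting ∂π_L/∂q_L = 0: 343 - 3q_L - (3/2)(q_U) = 0.
Rearranging gives the reaction functions q_U = (340 - (3/2)q_L)/3 and q_L = (343 - (3/2)q_U)/3.
Solving the pair: q_U = 674/9, q_L = 692/9.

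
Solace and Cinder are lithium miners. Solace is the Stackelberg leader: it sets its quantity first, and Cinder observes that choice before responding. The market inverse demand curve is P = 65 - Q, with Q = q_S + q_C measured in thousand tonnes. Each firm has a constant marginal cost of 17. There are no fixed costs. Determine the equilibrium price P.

The follower Cinder best-responds to any q_S: π_C = (65 - Q)q_C - 17q_C.
∂π_C/∂q_C = 48 - q_S - 2q_C = 0 gives the reaction function q_C = (48 - q_S)/2.
Solace substitutes q_C(q_S) into its own profit: π_S = q_S(65 - q_S - (48 - q_S)/2) - 17q_S = (41 - (1/2)q_S)q_S - 17q_S.
Leader FOC: 24 - q_S = 0, so q_S = 24.
Then q_C = (48 - 24)/2 = 12.
Total output Q = 36, so price P = 65 - 36 = 29.

29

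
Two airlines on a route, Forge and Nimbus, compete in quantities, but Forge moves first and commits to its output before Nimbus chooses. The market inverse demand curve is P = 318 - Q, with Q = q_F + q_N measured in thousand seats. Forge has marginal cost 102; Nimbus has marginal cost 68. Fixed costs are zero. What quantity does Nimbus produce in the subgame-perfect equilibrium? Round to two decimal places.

Solve by backward induction. Given q_F, the follower Nimbus maximises π_N = (318 - q_F - q_N)q_N - 68q_N.
Follower FOC: 250 - q_F - 2q_N = 0, so q_N(q_F) = (250 - q_F)/2.
Forge substitutes q_N(q_F) into its own profit: π_F = q_F(318 - q_F - (250 - q_F)/2) - 102q_F = (193 - (1/2)q_F)q_F - 102q_F.
Leader FOC: 91 - q_F = 0, so q_F = 91.
Then q_N = (250 - 91)/2 = 159/2.

79.50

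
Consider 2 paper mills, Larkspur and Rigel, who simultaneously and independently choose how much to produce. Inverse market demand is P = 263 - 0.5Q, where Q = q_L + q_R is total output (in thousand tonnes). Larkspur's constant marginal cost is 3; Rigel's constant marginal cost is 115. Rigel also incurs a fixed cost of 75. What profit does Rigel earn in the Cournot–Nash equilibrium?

213

Larkspur's profit: π_L = (263 - 0.5Q)q_L - (3q_L). Setting ∂π_L/∂q_L = 0: 260 - q_L - (1/2)(q_R) = 0.
Rigel's profit: π_R = (263 - 0.5Q)q_R - (115q_R). Setting ∂π_R/∂q_R = 0: 148 - q_R - (1/2)(q_L) = 0.
Rearranging gives the reaction functions q_L = (260 - (1/2)q_R) and q_R = (148 - (1/2)q_L).
Substituting one into the other gives q_L = 248 and q_R = 24.
Price P = 263 - (1/2)·272 = 127.
Rigel's profit: (127 - 115)·24 - 75 = 213.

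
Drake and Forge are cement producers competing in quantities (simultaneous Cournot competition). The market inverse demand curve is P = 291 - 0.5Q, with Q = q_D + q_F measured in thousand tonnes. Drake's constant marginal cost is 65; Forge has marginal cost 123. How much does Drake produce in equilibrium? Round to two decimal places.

Drake's profit: π_D = (291 - 0.5Q)q_D - (65q_D). Setting ∂π_D/∂q_D = 0: 226 - q_D - (1/2)(q_F) = 0.
Forge's first-order condition: 168 - q_F - (1/2)(q_D) = 0.
Best responses: q_D = (226 - (1/2)q_F), q_F = (168 - (1/2)q_D).
Substituting one into the other gives q_D = 568/3 and q_F = 220/3.

189.33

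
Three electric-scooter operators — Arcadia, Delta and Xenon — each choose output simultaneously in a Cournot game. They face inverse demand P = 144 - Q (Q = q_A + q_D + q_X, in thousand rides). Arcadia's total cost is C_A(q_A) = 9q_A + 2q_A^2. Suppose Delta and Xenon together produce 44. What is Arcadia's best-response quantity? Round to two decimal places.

15.17

With rivals' combined output fixed at 44, Arcadia's profit is π_A = (144 - 44 - q_A)q_A - (9q_A + 2q_A²) = (100 - q_A)q_A - (9q_A + 2q_A²).
∂π_A/∂q_A = 91 - 6q_A = 0, so q_A = 91/6.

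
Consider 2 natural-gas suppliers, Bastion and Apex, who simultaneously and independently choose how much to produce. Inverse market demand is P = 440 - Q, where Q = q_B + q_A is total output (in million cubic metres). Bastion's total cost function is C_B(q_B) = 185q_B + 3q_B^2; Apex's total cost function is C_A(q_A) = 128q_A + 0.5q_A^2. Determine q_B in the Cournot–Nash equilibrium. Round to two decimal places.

Bastion's profit: π_B = (440 - Q)q_B - (185q_B + 3q_B²). Setting ∂π_B/∂q_B = 0: 255 - 8q_B - (q_A) = 0.
Apex's profit: π_A = (440 - Q)q_A - (128q_A + (1/2)q_A²). Setting ∂π_A/∂q_A = 0: 312 - 3q_A - (q_B) = 0.
So q_B = (255 - q_A)/8 and q_A = (312 - q_B)/3.
Solving the pair: q_B = 453/23, q_A = 97.4348.

19.70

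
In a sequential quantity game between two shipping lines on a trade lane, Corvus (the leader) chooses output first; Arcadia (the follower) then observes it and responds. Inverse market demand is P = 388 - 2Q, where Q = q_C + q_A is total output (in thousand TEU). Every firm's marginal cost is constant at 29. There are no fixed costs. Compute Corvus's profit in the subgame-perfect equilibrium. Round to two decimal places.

The follower Arcadia best-responds to any q_C: π_A = (388 - 2Q)q_A - 29q_A.
Follower FOC: 359 - 2q_C - 4q_A = 0, so q_A(q_C) = (359 - 2q_C)/4.
The leader anticipates this reaction. Substituting into P = 388 - 2Q gives P = 417/2 - q_C, so π_C = (417/2 - q_C)q_C - 29q_C.
Maximising: ∂π_C/∂q_C = 359/2 - 2q_C = 0, giving q_C = 359/4.
Then q_A = (359 - 2·(359/4))/4 = 359/8.
Price P = 388 - 2·(1077/8) = 475/4.
Corvus's profit: (475/4 - 29)·(359/4) = 8055.0625.

8055.06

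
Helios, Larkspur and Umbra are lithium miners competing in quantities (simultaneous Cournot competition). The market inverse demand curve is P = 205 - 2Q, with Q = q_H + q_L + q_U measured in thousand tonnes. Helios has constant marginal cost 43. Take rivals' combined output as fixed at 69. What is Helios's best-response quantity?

6

With rivals' combined output fixed at 69, Helios's profit is π_H = (205 - 2·69 - 2q_H)q_H - (43q_H) = (67 - 2q_H)q_H - (43q_H).
∂π_H/∂q_H = 24 - 4q_H = 0, so q_H = 6.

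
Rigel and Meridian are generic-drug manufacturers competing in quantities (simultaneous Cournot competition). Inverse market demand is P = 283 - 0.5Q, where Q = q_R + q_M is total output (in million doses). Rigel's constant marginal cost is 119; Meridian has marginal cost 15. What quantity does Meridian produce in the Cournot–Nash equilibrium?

248

Rigel's profit: π_R = (283 - 0.5Q)q_R - (119q_R). Setting ∂π_R/∂q_R = 0: 164 - q_R - (1/2)(q_M) = 0.
Meridian's first-order condition: 268 - q_M - (1/2)(q_R) = 0.
Rearranging gives the reaction functions q_R = (164 - (1/2)q_M) and q_M = (268 - (1/2)q_R).
Solving the pair: q_R = 40, q_M = 248.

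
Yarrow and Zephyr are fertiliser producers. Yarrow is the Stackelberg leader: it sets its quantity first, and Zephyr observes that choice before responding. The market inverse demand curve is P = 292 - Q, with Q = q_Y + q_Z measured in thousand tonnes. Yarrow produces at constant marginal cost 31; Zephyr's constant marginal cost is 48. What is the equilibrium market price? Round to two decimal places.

100.50

Solve by backward induction. Given q_Y, the follower Zephyr maximises π_Z = (292 - q_Y - q_Z)q_Z - 48q_Z.
∂π_Z/∂q_Z = 244 - q_Y - 2q_Z = 0 gives the reaction function q_Z = (244 - q_Y)/2.
Yarrow substitutes q_Z(q_Y) into its own profit: π_Y = q_Y(292 - q_Y - (244 - q_Y)/2) - 31q_Y = (170 - (1/2)q_Y)q_Y - 31q_Y.
Maximising: ∂π_Y/∂q_Y = 139 - q_Y = 0, giving q_Y = 139.
Then q_Z = (244 - 139)/2 = 105/2.
Total output Q = 383/2, so price P = 292 - 383/2 = 201/2.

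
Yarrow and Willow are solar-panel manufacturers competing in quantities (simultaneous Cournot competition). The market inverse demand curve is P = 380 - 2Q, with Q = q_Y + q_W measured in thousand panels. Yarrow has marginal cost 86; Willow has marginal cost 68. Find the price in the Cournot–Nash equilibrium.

178

Yarrow's profit: π_Y = (380 - 2Q)q_Y - (86q_Y). Setting ∂π_Y/∂q_Y = 0: 294 - 4q_Y - 2(q_W) = 0.
Willow's first-order condition: 312 - 4q_W - 2(q_Y) = 0.
Rearranging gives the reaction functions q_Y = (294 - 2q_W)/4 and q_W = (312 - 2q_Y)/4.
Solving the pair: q_Y = 46, q_W = 55.
Total output Q = 101, so price P = 380 - 2·101 = 178.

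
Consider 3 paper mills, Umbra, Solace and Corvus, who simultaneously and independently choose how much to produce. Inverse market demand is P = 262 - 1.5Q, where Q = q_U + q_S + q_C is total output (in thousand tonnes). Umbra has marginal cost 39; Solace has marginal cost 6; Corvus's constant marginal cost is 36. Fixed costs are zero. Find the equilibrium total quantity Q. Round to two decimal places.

Umbra's profit: π_U = (262 - 1.5Q)q_U - (39q_U). Setting ∂π_U/∂q_U = 0: 223 - 3q_U - (3/2)(q_S + q_C) = 0.
Solace's first-order condition: 256 - 3q_S - (3/2)(q_U + q_C) = 0.
Corvus's profit: π_C = (262 - 1.5Q)q_C - (36q_C). Setting ∂π_C/∂q_C = 0: 226 - 3q_C - (3/2)(q_U + q_S) = 0.
Adding the 3 first-order conditions: 705 − 6Q = 0, so Q = 235/2.
Back-substituting: q_U = (223 − 705/4)/(3/2) = 187/6, q_S = (256 − 705/4)/(3/2) = 319/6, q_C = (226 − 705/4)/(3/2) = 199/6.
Total output Q = 187/6 + 319/6 + 199/6 = 235/2.

117.50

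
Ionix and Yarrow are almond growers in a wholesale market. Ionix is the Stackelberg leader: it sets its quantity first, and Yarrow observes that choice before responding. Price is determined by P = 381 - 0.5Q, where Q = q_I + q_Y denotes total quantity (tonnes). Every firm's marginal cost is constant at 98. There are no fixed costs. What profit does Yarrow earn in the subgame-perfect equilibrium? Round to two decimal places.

10011.13

Solve by backward induction. Given q_I, the follower Yarrow maximises π_Y = (381 - (1/2)q_I - (1/2)q_Y)q_Y - 98q_Y.
Setting the follower's marginal profit to zero, 283 - (1/2)q_I - q_Y = 0, i.e. q_Y = (283 - (1/2)q_I).
Ionix substitutes q_Y(q_I) into its own profit: π_I = q_I(381 - (1/2)q_I - (283 - (1/2)q_I)/2) - 98q_I = (479/2 - (1/4)q_I)q_I - 98q_I.
Leader FOC: 283/2 - (1/2)q_I = 0, so q_I = 283.
Then q_Y = (283 - (1/2)·283) = 283/2.
Price P = 381 - (1/2)·(849/2) = 675/4.
Yarrow's profit: (675/4 - 98)·(283/2) = 10011.1250.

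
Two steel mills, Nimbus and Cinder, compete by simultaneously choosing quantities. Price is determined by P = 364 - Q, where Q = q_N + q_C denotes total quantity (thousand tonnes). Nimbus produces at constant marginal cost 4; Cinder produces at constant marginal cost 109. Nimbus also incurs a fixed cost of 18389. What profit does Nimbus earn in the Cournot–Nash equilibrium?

Nimbus's profit: π_N = (364 - Q)q_N - (4q_N). Setting ∂π_N/∂q_N = 0: 360 - 2q_N - (q_C) = 0.
Cinder's profit: π_C = (364 - Q)q_C - (109q_C). Setting ∂π_C/∂q_C = 0: 255 - 2q_C - (q_N) = 0.
Rearranging gives the reaction functions q_N = (360 - q_C)/2 and q_C = (255 - q_N)/2.
Solving the pair: q_N = 155, q_C = 50.
Price P = 364 - 205 = 159.
Nimbus's profit: (159 - 4)·155 - 18389 = 5636.

5636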